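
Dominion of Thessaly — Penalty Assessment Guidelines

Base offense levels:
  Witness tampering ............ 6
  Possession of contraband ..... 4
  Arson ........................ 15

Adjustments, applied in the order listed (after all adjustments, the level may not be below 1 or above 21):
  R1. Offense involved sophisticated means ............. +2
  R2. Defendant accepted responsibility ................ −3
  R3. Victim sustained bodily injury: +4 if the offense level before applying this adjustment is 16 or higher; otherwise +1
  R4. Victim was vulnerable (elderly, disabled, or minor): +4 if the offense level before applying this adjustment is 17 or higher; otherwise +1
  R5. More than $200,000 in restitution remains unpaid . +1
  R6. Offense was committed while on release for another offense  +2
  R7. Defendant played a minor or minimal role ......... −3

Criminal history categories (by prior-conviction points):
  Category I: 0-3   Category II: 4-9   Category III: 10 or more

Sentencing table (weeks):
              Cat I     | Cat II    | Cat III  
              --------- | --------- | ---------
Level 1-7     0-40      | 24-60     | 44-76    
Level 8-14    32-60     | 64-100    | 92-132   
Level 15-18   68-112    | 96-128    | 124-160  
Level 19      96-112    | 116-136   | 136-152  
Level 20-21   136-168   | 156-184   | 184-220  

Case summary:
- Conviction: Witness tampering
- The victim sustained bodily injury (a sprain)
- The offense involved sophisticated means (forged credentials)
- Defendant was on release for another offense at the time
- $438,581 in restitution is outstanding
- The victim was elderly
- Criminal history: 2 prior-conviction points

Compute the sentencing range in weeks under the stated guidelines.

Base offense level for witness tampering: 6.
R1 applies: 6 + 2 = 8.
R2 does not apply.
R3 applies (level before this adjustment is 8 < 16, so +1): 8 + 1 = 9.
R4 applies (level before this adjustment is 9 < 17, so +1): 9 + 1 = 10.
R5 applies: 10 + 1 = 11.
R6 applies: 11 + 2 = 13.
Final offense level: 13.
Criminal history: 2 prior points → Category I (0-3).
Level 13 falls in the 8-14 band.
Grid: Level 8-14 × Category I = 32-60 weeks.

32-60 weeks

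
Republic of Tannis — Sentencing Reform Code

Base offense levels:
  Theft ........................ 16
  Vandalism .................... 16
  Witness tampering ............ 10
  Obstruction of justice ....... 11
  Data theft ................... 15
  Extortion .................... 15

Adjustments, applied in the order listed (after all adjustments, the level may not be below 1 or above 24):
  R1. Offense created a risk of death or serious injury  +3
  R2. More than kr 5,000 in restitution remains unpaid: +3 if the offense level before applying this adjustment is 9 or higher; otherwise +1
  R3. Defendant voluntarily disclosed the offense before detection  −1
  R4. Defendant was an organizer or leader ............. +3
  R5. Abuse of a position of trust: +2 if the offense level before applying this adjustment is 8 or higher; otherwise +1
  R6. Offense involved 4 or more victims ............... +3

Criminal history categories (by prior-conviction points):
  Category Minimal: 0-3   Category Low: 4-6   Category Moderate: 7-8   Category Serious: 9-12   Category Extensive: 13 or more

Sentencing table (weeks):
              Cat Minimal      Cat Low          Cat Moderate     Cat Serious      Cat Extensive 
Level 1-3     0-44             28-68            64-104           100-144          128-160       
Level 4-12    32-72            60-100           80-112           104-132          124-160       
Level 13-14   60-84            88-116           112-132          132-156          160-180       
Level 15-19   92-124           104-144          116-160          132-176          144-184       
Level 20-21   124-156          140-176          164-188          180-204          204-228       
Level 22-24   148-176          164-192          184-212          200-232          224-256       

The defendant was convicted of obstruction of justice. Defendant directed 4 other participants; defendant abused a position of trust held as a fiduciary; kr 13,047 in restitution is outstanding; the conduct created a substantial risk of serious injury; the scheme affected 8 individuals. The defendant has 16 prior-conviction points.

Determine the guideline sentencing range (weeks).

Base offense level for obstruction of justice: 11.
R1 applies: 11 + 3 = 14.
R2 applies (level before this adjustment is 14 ≥ 9, so +3): 14 + 3 = 17.
R4 applies: 17 + 3 = 20.
R5 applies (level before this adjustment is 20 ≥ 8, so +2): 20 + 2 = 22.
R6 applies: 22 + 3 = 25.
Level 25 exceeds the maximum of 24; capped at 24.
Final offense level: 24.
Criminal history: 16 prior points → Category Extensive (13+).
Level 24 falls in the 22-24 band.
Grid: Level 22-24 × Category Extensive = 224-256 weeks.

224-256 weeks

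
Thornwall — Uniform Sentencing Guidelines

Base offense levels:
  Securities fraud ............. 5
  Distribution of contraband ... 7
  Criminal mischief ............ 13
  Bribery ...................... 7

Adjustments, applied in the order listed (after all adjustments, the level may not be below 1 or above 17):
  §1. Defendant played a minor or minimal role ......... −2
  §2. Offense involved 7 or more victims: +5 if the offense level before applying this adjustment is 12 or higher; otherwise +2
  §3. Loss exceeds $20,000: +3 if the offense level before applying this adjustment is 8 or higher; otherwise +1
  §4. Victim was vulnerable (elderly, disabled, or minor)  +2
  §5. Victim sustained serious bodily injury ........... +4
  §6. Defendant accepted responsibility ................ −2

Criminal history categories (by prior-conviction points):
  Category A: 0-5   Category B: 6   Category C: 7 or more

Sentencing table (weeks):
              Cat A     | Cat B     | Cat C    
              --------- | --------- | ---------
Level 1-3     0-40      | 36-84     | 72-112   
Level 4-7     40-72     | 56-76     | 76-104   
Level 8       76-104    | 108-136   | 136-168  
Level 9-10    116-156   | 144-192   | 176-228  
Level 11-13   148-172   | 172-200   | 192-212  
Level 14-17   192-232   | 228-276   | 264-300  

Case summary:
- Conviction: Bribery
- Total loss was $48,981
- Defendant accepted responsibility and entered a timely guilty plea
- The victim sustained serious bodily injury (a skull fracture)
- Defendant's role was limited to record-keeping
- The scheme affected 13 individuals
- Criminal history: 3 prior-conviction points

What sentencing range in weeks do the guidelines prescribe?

Base offense level for bribery: 7.
§1 applies: 7 − 2 = 5.
§2 applies (level before this adjustment is 5 < 12, so +2): 5 + 2 = 7.
§3 applies (level before this adjustment is 7 < 8, so +1): 7 + 1 = 8.
§4 does not apply.
§5 applies: 8 + 4 = 12.
§6 applies: 12 − 2 = 10.
Final offense level: 10.
Criminal history: 3 prior points → Category A (0-5).
Level 10 falls in the 9-10 band.
Grid: Level 9-10 × Category A = 116-156 weeks.

116-156 weeks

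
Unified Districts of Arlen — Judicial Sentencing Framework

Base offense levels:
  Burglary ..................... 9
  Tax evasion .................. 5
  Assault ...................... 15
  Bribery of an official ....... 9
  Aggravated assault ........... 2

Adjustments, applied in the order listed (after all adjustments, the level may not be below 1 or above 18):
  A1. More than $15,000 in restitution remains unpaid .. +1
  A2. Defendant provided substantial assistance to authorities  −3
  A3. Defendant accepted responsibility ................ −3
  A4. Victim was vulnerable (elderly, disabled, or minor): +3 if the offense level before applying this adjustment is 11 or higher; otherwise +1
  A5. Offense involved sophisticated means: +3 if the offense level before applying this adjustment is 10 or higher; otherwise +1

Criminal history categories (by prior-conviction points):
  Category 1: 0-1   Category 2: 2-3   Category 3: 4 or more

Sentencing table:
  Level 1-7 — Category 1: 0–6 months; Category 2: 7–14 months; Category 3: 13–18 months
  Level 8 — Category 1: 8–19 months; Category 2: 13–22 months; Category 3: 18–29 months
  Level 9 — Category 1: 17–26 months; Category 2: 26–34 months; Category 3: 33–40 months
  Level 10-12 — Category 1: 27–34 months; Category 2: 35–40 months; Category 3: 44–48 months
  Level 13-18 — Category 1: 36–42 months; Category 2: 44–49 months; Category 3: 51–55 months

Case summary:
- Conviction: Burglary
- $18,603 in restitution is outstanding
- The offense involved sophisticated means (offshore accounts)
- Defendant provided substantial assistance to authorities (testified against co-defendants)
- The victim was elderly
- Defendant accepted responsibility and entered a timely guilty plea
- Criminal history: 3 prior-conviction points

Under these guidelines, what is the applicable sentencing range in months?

7-14 months

Base offense level for burglary: 9.
A1 applies: 9 + 1 = 10.
A2 applies: 10 − 3 = 7.
A3 applies: 7 − 3 = 4.
A4 applies (level before this adjustment is 4 < 11, so +1): 4 + 1 = 5.
A5 applies (level before this adjustment is 5 < 10, so +1): 5 + 1 = 6.
Final offense level: 6.
Criminal history: 3 prior points → Category 2 (2-3).
Level 6 falls in the 1-7 band.
Grid: Level 1-7 × Category 2 = 7-14 months.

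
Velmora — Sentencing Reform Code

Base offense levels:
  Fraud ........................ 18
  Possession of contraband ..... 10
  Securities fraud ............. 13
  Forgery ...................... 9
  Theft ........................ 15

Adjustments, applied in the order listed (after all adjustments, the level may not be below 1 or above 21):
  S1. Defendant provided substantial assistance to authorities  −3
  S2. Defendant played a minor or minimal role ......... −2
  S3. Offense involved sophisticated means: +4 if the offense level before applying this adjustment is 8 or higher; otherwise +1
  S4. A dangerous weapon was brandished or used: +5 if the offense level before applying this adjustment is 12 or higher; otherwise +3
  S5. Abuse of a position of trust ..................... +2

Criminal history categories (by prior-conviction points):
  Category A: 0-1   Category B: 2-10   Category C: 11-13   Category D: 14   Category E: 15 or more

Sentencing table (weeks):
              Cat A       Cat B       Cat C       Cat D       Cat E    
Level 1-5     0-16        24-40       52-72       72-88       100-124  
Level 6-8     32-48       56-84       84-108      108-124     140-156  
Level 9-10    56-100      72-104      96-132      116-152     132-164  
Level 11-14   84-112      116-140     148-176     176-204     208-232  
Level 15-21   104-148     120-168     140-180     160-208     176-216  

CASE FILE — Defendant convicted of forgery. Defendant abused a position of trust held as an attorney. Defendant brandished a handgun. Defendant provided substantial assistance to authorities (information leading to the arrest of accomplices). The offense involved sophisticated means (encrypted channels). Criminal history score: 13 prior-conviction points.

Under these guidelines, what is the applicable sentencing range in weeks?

148-176 weeks

Base offense level for forgery: 9.
S1 applies: 9 − 3 = 6.
S3 applies (level before this adjustment is 6 < 8, so +1): 6 + 1 = 7.
S4 applies (level before this adjustment is 7 < 12, so +3): 7 + 3 = 10.
S5 applies: 10 + 2 = 12.
Final offense level: 12.
Criminal history: 13 prior points → Category C (11-13).
Level 12 falls in the 11-14 band.
Grid: Level 11-14 × Category C = 148-176 weeks.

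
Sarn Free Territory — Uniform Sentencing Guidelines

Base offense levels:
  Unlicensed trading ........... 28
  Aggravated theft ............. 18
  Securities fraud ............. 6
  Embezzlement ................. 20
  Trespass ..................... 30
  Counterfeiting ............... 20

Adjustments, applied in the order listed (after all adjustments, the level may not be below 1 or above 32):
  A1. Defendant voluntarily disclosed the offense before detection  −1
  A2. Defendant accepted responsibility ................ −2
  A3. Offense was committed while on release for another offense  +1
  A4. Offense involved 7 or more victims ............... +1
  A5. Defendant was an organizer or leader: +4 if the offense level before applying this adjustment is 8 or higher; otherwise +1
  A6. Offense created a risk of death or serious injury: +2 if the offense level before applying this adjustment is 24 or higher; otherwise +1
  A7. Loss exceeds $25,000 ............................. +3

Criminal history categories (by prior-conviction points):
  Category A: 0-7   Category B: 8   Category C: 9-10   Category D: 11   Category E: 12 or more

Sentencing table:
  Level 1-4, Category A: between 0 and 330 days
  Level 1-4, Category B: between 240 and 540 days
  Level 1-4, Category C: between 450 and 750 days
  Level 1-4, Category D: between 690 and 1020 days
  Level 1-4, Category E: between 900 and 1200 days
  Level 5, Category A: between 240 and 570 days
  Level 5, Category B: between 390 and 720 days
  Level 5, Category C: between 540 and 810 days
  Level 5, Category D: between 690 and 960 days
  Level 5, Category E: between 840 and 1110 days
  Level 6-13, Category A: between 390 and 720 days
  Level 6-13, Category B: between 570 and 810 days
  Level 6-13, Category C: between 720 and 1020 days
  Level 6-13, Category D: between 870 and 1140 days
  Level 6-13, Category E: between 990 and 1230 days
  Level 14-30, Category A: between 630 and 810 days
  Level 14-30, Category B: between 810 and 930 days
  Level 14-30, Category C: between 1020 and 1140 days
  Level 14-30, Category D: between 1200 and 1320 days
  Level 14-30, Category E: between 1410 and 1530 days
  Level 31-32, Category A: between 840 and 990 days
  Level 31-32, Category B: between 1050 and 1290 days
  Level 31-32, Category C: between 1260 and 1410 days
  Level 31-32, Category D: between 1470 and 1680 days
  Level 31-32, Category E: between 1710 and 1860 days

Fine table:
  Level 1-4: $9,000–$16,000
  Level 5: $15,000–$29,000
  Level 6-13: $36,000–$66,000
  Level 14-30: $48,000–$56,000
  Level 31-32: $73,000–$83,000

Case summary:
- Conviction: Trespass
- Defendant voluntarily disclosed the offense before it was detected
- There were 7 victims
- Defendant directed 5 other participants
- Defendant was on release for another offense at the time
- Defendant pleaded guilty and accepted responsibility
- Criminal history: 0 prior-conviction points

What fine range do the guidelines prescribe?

$73,000–$83,000

Base offense level for trespass: 30.
A1 applies: 30 − 1 = 29.
A2 applies: 29 − 2 = 27.
A3 applies: 27 + 1 = 28.
A4 applies: 28 + 1 = 29.
A5 applies (level before this adjustment is 29 ≥ 8, so +4): 29 + 4 = 33.
A6 does not apply.
Level 33 exceeds the maximum of 32; capped at 32.
Final offense level: 32.
Level 32 falls in the 31-32 band.
Fine table: Level 31-32 → $73,000–$83,000.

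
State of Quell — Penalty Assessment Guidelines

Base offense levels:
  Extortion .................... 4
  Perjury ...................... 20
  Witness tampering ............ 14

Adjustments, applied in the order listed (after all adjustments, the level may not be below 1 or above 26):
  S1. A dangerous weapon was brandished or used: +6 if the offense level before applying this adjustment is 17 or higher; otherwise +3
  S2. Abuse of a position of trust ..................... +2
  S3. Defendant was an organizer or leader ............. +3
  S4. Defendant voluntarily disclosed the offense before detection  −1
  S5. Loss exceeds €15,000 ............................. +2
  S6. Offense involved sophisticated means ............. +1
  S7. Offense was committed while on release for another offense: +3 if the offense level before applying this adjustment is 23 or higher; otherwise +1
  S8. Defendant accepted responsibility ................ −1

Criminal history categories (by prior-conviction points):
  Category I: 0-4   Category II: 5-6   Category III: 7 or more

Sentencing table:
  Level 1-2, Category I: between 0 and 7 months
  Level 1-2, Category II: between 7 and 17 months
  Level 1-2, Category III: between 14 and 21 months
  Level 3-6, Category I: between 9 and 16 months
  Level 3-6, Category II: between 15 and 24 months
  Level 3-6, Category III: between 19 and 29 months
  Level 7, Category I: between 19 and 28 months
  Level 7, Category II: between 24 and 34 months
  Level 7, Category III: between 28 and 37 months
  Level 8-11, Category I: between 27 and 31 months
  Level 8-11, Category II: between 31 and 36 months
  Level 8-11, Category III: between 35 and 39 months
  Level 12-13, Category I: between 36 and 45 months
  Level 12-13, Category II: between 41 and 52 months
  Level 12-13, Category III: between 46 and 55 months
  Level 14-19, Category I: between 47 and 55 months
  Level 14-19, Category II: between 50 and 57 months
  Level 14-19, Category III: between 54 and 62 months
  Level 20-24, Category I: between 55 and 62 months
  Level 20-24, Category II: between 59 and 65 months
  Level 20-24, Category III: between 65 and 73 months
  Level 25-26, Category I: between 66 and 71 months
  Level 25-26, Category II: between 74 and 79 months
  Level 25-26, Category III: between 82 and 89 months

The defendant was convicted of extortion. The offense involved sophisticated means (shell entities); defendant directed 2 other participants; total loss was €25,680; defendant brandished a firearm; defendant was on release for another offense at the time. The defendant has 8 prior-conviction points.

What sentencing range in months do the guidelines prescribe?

Base offense level for extortion: 4.
S1 applies (level before this adjustment is 4 < 17, so +3): 4 + 3 = 7.
S3 applies: 7 + 3 = 10.
S4 does not apply.
S5 applies: 10 + 2 = 12.
S6 applies: 12 + 1 = 13.
S7 applies (level before this adjustment is 13 < 23, so +1): 13 + 1 = 14.
S8 does not apply.
Final offense level: 14.
Criminal history: 8 prior points → Category III (7+).
Level 14 falls in the 14-19 band.
Grid: Level 14-19 × Category III = 54-62 months.

54-62 months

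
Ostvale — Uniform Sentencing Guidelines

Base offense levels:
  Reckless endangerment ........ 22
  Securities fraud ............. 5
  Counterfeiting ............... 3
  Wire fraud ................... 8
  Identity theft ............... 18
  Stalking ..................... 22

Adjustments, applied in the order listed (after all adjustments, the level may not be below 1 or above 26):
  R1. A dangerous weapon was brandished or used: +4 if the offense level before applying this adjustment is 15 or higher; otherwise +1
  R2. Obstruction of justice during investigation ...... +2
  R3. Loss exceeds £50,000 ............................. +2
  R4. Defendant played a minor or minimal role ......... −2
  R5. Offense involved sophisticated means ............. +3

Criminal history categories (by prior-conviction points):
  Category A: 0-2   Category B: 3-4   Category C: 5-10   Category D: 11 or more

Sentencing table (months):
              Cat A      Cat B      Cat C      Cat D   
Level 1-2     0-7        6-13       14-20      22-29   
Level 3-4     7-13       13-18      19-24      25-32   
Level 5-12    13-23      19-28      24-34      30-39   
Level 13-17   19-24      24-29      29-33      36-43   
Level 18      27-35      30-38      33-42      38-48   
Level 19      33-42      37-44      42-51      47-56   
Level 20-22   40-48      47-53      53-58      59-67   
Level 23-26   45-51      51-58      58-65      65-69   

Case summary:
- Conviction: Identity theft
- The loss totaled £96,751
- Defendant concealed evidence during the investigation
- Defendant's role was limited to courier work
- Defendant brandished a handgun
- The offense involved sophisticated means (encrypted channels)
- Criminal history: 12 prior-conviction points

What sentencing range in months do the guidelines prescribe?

65-69 months

Base offense level for identity theft: 18.
R1 applies (level before this adjustment is 18 ≥ 15, so +4): 18 + 4 = 22.
R2 applies: 22 + 2 = 24.
R3 applies: 24 + 2 = 26.
R4 applies: 26 − 2 = 24.
R5 applies: 24 + 3 = 27.
Level 27 exceeds the maximum of 26; capped at 26.
Final offense level: 26.
Criminal history: 12 prior points → Category D (11+).
Level 26 falls in the 23-26 band.
Grid: Level 23-26 × Category D = 65-69 months.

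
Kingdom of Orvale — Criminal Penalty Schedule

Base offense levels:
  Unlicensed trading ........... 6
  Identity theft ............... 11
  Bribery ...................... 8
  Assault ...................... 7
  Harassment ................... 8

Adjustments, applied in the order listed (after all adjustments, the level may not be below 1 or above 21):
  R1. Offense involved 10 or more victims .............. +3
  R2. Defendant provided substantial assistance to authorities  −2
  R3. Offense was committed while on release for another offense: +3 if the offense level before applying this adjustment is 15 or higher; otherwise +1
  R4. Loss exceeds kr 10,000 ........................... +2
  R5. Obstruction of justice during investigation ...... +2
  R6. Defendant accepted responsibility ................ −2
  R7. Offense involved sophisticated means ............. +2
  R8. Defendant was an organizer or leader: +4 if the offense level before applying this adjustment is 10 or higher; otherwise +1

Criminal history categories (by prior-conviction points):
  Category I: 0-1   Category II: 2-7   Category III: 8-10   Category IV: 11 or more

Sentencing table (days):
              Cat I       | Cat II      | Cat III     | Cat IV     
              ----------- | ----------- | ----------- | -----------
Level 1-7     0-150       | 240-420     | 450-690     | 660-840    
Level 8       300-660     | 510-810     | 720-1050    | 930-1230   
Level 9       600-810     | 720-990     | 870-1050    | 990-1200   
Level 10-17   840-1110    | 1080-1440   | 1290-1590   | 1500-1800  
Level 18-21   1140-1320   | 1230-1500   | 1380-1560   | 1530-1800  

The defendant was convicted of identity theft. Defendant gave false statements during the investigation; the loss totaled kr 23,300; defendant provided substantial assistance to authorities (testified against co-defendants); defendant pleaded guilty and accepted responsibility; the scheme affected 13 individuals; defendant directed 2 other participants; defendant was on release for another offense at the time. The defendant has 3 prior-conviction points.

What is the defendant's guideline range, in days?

Base offense level for identity theft: 11.
R1 applies: 11 + 3 = 14.
R2 applies: 14 − 2 = 12.
R3 applies (level before this adjustment is 12 < 15, so +1): 12 + 1 = 13.
R4 applies: 13 + 2 = 15.
R5 applies: 15 + 2 = 17.
R6 applies: 17 − 2 = 15.
R7 does not apply.
R8 applies (level before this adjustment is 15 ≥ 10, so +4): 15 + 4 = 19.
Final offense level: 19.
Criminal history: 3 prior points → Category II (2-7).
Level 19 falls in the 18-21 band.
Grid: Level 18-21 × Category II = 1230-1500 days.

1230-1500 days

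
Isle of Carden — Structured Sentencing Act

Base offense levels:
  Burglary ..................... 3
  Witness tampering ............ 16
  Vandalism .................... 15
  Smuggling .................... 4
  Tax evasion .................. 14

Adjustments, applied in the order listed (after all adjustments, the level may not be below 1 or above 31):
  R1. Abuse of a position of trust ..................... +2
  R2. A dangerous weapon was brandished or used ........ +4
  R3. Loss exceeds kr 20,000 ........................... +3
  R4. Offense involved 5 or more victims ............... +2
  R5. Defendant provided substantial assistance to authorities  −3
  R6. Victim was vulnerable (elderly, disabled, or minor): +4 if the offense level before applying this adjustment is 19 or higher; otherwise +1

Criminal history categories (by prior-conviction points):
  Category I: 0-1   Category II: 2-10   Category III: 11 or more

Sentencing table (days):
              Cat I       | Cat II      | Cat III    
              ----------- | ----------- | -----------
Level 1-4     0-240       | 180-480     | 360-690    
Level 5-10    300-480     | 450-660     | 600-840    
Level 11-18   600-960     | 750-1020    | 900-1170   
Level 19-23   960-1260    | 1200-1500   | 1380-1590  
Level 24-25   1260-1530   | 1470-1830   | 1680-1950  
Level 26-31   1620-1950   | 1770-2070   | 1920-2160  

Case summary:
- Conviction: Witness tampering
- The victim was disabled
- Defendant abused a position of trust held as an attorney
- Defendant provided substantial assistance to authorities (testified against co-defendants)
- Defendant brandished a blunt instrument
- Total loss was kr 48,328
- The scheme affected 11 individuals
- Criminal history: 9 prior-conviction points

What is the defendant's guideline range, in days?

1770-2070 days

Base offense level for witness tampering: 16.
R1 applies: 16 + 2 = 18.
R2 applies: 18 + 4 = 22.
R3 applies: 22 + 3 = 25.
R4 applies: 25 + 2 = 27.
R5 applies: 27 − 3 = 24.
R6 applies (level before this adjustment is 24 ≥ 19, so +4): 24 + 4 = 28.
Final offense level: 28.
Criminal history: 9 prior points → Category II (2-10).
Level 28 falls in the 26-31 band.
Grid: Level 26-31 × Category II = 1770-2070 days.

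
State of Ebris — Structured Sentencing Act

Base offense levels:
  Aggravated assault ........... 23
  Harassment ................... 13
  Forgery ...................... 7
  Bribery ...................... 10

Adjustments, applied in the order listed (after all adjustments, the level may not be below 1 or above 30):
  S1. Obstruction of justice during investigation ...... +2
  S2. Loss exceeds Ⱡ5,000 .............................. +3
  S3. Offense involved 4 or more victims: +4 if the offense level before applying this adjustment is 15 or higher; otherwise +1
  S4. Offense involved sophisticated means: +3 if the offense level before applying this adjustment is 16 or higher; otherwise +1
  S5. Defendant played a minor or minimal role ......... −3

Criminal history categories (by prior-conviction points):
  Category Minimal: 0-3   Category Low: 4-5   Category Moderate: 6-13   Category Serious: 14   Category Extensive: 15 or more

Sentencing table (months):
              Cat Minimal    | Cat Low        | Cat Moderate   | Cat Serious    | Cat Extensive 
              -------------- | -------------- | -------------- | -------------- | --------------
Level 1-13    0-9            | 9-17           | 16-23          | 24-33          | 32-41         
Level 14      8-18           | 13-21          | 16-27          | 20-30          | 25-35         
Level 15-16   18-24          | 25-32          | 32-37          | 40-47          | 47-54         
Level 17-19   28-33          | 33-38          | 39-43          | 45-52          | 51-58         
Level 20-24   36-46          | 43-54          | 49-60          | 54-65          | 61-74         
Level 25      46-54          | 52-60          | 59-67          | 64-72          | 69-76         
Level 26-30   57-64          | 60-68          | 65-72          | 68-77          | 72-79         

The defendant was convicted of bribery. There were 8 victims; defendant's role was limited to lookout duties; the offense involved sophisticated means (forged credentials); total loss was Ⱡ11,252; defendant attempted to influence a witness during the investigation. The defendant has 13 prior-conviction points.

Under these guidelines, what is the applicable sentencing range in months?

Base offense level for bribery: 10.
S1 applies: 10 + 2 = 12.
S2 applies: 12 + 3 = 15.
S3 applies (level before this adjustment is 15 ≥ 15, so +4): 15 + 4 = 19.
S4 applies (level before this adjustment is 19 ≥ 16, so +3): 19 + 3 = 22.
S5 applies: 22 − 3 = 19.
Final offense level: 19.
Criminal history: 13 prior points → Category Moderate (6-13).
Level 19 falls in the 17-19 band.
Grid: Level 17-19 × Category Moderate = 39-43 months.

39-43 months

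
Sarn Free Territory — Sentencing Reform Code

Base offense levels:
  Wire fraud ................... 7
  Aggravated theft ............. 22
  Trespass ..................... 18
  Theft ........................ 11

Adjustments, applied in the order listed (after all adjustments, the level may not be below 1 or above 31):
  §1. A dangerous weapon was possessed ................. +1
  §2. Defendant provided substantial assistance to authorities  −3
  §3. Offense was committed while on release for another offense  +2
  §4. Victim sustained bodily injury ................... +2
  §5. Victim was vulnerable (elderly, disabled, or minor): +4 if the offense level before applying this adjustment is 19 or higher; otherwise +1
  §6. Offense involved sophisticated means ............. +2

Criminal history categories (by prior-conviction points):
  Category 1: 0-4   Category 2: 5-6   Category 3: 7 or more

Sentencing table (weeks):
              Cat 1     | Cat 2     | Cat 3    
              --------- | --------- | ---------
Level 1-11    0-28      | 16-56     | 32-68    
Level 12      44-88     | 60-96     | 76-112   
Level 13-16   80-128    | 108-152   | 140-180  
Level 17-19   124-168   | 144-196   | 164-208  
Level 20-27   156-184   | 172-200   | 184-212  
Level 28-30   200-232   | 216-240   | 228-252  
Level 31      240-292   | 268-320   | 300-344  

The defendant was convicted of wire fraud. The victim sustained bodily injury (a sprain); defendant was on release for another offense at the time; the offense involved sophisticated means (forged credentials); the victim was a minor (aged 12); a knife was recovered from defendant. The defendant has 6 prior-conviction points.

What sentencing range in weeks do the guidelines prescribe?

Base offense level for wire fraud: 7.
§1 applies: 7 + 1 = 8.
§2 does not apply.
§3 applies: 8 + 2 = 10.
§4 applies: 10 + 2 = 12.
§5 applies (level before this adjustment is 12 < 19, so +1): 12 + 1 = 13.
§6 applies: 13 + 2 = 15.
Final offense level: 15.
Criminal history: 6 prior points → Category 2 (5-6).
Level 15 falls in the 13-16 band.
Grid: Level 13-16 × Category 2 = 108-152 weeks.

108-152 weeks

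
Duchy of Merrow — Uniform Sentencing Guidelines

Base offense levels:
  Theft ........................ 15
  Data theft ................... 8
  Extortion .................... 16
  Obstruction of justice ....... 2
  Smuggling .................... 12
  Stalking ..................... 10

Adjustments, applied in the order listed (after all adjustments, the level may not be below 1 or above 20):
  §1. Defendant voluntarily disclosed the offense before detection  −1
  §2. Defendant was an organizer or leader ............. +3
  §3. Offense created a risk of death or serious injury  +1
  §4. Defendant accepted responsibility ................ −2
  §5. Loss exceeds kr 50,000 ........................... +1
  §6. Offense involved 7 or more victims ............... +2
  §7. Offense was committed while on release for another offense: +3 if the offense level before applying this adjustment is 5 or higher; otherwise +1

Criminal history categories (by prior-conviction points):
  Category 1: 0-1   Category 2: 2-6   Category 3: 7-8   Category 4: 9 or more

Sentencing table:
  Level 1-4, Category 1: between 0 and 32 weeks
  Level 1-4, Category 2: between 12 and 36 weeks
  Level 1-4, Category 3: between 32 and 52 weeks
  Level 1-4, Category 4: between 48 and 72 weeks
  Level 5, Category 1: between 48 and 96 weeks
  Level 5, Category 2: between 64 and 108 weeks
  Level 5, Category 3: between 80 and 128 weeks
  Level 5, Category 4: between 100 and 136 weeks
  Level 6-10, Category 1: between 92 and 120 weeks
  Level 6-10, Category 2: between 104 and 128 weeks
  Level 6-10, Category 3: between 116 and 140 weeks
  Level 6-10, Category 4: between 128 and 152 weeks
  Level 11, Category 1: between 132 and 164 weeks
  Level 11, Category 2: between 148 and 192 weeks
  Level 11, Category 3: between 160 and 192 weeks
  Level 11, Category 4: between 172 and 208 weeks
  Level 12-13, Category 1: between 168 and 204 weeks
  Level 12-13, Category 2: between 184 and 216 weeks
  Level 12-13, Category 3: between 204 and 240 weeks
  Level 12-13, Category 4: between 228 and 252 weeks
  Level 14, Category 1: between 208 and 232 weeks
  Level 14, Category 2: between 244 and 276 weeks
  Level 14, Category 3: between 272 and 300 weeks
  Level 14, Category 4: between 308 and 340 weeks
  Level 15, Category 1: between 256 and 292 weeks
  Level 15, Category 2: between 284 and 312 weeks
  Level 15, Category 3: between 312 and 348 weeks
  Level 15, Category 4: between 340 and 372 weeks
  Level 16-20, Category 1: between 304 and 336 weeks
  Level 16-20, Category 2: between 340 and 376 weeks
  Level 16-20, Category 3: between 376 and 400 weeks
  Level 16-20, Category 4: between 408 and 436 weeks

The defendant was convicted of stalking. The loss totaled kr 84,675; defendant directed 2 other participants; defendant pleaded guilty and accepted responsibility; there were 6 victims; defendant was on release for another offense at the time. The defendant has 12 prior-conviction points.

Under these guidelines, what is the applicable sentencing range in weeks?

340-372 weeks

Base offense level for stalking: 10.
§1 does not apply.
§2 applies: 10 + 3 = 13.
§3 does not apply.
§4 applies: 13 − 2 = 11.
§5 applies: 11 + 1 = 12.
§6 does not apply.
§7 applies (level before this adjustment is 12 ≥ 5, so +3): 12 + 3 = 15.
Final offense level: 15.
Criminal history: 12 prior points → Category 4 (9+).
Level 15 falls in the 15 band.
Grid: Level 15 × Category 4 = 340-372 weeks.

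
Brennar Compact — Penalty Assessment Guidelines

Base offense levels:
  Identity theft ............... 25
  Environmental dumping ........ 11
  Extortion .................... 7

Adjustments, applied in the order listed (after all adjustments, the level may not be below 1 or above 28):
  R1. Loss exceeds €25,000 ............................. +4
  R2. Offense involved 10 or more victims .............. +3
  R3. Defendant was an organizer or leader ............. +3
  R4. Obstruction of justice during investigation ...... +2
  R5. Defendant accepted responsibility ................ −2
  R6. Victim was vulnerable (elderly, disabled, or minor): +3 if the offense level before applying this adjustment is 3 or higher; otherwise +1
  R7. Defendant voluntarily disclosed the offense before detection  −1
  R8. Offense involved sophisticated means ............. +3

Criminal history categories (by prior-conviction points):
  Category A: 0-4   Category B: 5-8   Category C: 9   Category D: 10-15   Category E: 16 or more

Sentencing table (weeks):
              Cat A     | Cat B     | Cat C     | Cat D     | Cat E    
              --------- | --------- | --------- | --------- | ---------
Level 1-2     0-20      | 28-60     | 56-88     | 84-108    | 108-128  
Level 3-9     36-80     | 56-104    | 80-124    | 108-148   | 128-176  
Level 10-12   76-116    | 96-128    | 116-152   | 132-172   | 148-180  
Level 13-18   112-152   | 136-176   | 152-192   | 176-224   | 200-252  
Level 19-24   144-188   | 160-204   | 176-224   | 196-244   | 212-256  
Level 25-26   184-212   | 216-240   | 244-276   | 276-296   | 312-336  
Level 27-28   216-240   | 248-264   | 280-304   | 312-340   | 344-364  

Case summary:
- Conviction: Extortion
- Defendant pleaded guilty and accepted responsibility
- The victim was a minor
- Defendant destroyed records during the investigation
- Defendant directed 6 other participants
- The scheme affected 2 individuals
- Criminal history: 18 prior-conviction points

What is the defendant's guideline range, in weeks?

200-252 weeks

Base offense level for extortion: 7.
R3 applies: 7 + 3 = 10.
R4 applies: 10 + 2 = 12.
R5 applies: 12 − 2 = 10.
R6 applies (level before this adjustment is 10 ≥ 3, so +3): 10 + 3 = 13.
Final offense level: 13.
Criminal history: 18 prior points → Category E (16+).
Level 13 falls in the 13-18 band.
Grid: Level 13-18 × Category E = 200-252 weeks.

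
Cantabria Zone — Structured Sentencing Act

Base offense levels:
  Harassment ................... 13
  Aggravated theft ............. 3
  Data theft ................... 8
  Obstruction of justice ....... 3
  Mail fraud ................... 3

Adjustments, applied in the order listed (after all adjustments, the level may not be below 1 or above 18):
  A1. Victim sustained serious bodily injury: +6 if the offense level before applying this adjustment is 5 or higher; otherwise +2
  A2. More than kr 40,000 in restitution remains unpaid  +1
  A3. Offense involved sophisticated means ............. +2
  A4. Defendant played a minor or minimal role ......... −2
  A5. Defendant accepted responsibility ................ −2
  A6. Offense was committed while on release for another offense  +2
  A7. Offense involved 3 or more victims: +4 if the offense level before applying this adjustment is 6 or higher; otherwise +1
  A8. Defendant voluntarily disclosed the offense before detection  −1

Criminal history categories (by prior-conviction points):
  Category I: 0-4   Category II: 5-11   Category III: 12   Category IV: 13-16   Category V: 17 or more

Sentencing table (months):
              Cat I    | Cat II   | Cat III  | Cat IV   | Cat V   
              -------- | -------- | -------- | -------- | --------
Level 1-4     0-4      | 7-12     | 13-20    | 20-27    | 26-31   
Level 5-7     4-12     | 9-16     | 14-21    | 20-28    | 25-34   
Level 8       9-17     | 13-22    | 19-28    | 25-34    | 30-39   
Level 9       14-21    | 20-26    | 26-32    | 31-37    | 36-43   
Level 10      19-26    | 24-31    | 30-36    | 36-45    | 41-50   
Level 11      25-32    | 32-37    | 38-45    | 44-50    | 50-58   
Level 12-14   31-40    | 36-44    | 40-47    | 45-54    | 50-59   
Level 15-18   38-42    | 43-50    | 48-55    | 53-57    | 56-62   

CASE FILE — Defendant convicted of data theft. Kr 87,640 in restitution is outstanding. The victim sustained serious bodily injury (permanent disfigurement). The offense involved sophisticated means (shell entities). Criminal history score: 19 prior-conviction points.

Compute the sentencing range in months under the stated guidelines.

56-62 months

Base offense level for data theft: 8.
A1 applies (level before this adjustment is 8 ≥ 5, so +6): 8 + 6 = 14.
A2 applies: 14 + 1 = 15.
A3 applies: 15 + 2 = 17.
A5 does not apply.
A7 does not apply.
Final offense level: 17.
Criminal history: 19 prior points → Category V (17+).
Level 17 falls in the 15-18 band.
Grid: Level 15-18 × Category V = 56-62 months.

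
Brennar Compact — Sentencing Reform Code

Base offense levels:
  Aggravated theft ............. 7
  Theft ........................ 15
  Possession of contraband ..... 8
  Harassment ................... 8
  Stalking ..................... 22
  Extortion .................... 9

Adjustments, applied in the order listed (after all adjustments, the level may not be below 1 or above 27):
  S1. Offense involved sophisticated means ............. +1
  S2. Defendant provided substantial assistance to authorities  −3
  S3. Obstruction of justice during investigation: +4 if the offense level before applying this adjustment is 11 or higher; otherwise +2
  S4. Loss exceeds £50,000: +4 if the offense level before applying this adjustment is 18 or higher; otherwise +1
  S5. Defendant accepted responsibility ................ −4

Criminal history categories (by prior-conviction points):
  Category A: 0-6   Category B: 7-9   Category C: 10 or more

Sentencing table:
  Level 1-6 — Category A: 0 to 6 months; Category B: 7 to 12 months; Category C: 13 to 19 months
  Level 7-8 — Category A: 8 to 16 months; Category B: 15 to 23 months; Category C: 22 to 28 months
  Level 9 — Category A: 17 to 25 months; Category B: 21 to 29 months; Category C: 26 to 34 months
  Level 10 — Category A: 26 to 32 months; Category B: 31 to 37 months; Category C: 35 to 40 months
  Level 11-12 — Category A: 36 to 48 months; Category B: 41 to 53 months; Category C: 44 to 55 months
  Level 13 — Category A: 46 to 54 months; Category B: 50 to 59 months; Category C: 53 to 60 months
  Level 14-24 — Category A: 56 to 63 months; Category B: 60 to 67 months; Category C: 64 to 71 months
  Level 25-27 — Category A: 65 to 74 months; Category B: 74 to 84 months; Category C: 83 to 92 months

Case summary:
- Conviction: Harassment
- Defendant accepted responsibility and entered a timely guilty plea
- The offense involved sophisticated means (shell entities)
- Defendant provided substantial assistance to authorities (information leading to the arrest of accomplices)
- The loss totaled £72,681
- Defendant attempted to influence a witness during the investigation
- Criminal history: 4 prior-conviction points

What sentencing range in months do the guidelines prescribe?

Base offense level for harassment: 8.
S1 applies: 8 + 1 = 9.
S2 applies: 9 − 3 = 6.
S3 applies (level before this adjustment is 6 < 11, so +2): 6 + 2 = 8.
S4 applies (level before this adjustment is 8 < 18, so +1): 8 + 1 = 9.
S5 applies: 9 − 4 = 5.
Final offense level: 5.
Criminal history: 4 prior points → Category A (0-6).
Level 5 falls in the 1-6 band.
Grid: Level 1-6 × Category A = 0-6 months.

0-6 months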